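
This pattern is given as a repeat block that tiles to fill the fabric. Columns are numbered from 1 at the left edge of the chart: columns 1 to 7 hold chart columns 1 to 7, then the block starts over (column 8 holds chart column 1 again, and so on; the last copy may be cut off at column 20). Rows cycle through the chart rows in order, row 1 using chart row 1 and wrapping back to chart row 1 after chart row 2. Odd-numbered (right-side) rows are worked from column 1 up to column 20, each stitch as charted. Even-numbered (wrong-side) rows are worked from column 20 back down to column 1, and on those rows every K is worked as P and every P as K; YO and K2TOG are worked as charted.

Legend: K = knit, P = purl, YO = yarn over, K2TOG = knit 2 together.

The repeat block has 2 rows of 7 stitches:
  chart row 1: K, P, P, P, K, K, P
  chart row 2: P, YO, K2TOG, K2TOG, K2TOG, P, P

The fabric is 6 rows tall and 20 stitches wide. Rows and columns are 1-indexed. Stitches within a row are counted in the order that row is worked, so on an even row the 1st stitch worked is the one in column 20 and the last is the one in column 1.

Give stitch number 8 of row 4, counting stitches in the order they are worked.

Result:
K

Derivation:
Row 4 uses chart row ((4-1) mod 2)+1 = 2. Row 4 is even, so WS.
Chart row 2 tiled across columns 1-20: P YO K2TOG K2TOG K2TOG P P P YO K2TOG K2TOG K2TOG P P P YO K2TOG K2TOG K2TOG P
WS row: flip the tiled sequence (start at column 20) and apply K<->P; YO and K2TOG stay.
Row 4 as worked: K K2TOG K2TOG K2TOG YO K K K K2TOG K2TOG K2TOG YO K K K K2TOG K2TOG K2TOG YO K
Counting 8 along the worked row gives K.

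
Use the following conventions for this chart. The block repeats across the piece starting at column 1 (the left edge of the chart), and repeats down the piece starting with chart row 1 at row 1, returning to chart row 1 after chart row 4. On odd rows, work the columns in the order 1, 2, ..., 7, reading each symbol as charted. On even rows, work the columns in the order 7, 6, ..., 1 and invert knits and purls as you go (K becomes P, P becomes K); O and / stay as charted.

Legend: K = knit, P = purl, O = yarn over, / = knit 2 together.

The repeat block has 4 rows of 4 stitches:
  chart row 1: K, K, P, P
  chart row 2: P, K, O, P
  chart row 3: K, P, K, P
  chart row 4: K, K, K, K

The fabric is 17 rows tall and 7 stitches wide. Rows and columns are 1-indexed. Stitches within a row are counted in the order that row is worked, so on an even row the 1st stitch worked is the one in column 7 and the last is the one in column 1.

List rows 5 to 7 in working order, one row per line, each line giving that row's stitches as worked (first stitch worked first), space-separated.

Result:
K K P P K K P
O P K K O P K
K P K P K P K

Derivation:
Row 5: chart row 1, RS - tile across columns 1-7 and work as-is.
Row 6: chart row 2, WS - tiled (columns 1-7): P K O P P K O; work from column 7 back to 1 with K<->P swapped.
Row 7: chart row 3, RS - tile across columns 1-7 and work as-is.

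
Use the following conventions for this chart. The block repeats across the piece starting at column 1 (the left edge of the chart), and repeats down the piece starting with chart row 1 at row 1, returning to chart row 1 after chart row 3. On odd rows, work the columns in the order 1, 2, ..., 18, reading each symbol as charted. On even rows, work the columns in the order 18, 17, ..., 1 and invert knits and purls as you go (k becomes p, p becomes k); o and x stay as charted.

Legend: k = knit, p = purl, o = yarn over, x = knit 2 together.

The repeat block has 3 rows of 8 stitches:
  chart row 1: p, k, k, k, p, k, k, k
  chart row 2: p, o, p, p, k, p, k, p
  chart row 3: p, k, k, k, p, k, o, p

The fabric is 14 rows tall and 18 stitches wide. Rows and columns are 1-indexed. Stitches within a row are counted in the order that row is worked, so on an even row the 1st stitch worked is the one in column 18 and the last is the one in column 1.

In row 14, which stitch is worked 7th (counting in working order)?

== STITCH ==
k

Derivation:
Row 14: (14-1) mod 3 = 1, so use chart row 2. Even row -> WS.
Chart row 2 tiled across columns 1-18: p o p p k p k p p o p p k p k p p o
WS row: flip the tiled sequence (start at column 18) and apply k<->p; o and x stay.
Row 14 as worked: o k k p k p k k o k k p k p k k o k
The 7th stitch worked is k.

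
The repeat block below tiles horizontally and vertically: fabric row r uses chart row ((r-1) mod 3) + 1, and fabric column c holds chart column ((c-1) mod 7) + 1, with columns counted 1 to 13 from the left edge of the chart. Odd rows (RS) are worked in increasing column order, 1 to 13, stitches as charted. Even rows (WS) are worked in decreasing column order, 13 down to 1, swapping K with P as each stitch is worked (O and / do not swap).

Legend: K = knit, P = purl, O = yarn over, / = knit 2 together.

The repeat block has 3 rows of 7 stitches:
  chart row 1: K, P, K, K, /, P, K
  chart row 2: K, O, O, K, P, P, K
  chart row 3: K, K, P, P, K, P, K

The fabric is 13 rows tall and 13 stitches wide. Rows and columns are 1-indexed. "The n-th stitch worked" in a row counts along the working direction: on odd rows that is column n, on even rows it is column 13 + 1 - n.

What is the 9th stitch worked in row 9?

For row 9: chart row = ((9-1) mod 3) + 1 = 3; this is a RS (odd) row.
Chart row 3 tiled across columns 1-13: K K P P K P K K K P P K P
RS: work column 1 to column 13, symbols as charted — the tiled row is the row as worked.
The 9th stitch worked is K.

Stitch:
K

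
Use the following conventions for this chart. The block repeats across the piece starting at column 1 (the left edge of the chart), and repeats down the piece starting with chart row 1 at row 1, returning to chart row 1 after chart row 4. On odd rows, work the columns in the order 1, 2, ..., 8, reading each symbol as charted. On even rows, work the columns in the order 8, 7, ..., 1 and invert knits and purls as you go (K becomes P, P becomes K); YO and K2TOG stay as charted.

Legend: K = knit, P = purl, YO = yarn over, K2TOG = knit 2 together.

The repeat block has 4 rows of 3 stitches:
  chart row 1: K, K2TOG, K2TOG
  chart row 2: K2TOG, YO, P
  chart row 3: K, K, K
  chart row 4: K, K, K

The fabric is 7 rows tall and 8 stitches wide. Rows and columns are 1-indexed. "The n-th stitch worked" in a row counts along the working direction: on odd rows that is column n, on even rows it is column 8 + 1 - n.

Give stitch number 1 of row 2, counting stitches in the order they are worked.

Row 2: (2-1) mod 4 = 1, so use chart row 2. Even row -> WS.
Chart row 2 tiled across columns 1-8: K2TOG YO P K2TOG YO P K2TOG YO
WS: work from column 8 back to column 1 (reverse the tiled row), swapping K<->P (YO and K2TOG unchanged).
Row 2 as worked: YO K2TOG K YO K2TOG K YO K2TOG
Counting 1 along the worked row gives YO.

== STITCH ==
YO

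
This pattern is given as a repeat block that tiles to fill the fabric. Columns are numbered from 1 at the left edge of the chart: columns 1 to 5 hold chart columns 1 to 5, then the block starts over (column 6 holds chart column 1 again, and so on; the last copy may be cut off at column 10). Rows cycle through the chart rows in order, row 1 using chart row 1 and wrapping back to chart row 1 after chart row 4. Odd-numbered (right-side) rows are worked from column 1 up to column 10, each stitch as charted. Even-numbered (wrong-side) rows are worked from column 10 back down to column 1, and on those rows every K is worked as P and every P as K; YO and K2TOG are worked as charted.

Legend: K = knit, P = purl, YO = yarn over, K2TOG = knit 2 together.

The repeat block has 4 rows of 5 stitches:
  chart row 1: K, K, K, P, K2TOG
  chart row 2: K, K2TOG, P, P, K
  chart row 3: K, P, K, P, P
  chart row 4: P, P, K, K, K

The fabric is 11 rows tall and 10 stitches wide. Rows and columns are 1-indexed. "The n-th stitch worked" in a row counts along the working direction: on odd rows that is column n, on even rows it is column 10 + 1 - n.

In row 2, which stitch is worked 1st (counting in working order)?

Result:
P

Derivation:
For row 2: chart row = ((2-1) mod 4) + 1 = 2; this is a WS (even) row.
Chart row 2 tiled across columns 1-10: K K2TOG P P K K K2TOG P P K
WS: work from column 10 back to column 1 (reverse the tiled row), swapping K<->P (YO and K2TOG unchanged).
Row 2 as worked: P K K K2TOG P P K K K2TOG P
Counting 1 along the worked row gives P.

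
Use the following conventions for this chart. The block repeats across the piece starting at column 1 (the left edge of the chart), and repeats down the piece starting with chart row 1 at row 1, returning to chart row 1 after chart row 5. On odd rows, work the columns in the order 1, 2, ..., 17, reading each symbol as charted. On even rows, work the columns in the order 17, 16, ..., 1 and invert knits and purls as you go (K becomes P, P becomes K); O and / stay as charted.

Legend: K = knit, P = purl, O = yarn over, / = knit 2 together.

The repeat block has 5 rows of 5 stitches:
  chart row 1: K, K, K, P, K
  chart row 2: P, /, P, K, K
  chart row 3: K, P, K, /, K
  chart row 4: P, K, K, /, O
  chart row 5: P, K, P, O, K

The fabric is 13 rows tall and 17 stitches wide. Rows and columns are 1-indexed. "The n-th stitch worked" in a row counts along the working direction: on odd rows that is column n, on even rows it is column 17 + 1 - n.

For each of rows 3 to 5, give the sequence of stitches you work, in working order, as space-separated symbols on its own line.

Row 3: chart row 3, RS - tile across columns 1-17 and work as-is.
Row 4: chart row 4, WS - tiled (columns 1-17): P K K / O P K K / O P K K / O P K; work from column 17 back to 1 with K<->P swapped.
Row 5: chart row 5, RS - tile across columns 1-17 and work as-is.

Rows as worked:
K P K / K K P K / K K P K / K K P
P K O / P P K O / P P K O / P P K
P K P O K P K P O K P K P O K P K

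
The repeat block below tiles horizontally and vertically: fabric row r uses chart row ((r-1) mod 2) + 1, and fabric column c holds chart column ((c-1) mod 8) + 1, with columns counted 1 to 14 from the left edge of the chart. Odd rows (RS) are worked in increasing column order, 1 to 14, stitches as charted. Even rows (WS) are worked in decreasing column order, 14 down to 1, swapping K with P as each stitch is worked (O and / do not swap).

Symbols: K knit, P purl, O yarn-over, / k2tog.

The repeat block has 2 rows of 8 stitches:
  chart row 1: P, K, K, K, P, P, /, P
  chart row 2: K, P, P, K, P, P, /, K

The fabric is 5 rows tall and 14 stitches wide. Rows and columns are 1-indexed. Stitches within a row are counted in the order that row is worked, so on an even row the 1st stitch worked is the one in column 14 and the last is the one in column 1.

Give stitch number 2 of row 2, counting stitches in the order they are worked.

Row 2: (2-1) mod 2 = 1, so use chart row 2. Even row -> WS.
Chart row 2 tiled across columns 1-14: K P P K P P / K K P P K P P
Wrong side: read the tiled row from column 14 down to 1 and exchange K with P (leave O, /).
Row 2 as worked: K K P K K P P / K K P K K P
Counting 2 along the worked row gives K.

== STITCH ==
K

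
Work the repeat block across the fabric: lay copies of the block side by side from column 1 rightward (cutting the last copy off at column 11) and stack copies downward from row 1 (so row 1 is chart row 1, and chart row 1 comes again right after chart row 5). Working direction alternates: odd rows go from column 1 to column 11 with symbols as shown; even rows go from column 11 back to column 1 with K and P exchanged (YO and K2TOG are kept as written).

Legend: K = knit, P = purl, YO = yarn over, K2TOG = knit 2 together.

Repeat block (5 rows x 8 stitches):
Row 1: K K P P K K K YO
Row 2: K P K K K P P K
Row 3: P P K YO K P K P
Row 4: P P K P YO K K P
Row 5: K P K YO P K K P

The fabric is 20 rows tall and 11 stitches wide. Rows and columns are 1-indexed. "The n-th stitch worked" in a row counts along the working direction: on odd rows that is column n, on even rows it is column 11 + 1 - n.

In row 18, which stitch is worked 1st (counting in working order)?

For row 18: chart row = ((18-1) mod 5) + 1 = 3; this is a WS (even) row.
Chart row 3 tiled across columns 1-11: P P K YO K P K P P P K
WS: work from column 11 back to column 1 (reverse the tiled row), swapping K<->P (YO and K2TOG unchanged).
Row 18 as worked: P K K K P K P YO P K K
The 1st stitch worked is P.

== STITCH ==
P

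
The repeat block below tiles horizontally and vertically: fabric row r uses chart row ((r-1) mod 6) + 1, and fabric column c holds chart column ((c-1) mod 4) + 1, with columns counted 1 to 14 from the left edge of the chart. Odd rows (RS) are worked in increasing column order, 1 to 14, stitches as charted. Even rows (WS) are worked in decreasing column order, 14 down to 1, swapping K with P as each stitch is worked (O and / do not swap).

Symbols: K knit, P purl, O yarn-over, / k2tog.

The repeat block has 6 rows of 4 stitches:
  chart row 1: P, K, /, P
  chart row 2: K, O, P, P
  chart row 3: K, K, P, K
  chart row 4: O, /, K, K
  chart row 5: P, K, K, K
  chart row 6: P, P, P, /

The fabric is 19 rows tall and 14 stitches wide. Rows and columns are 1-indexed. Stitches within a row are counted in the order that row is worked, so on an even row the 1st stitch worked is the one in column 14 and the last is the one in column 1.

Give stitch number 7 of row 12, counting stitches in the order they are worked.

Stitch:
/

Derivation:
For row 12: chart row = ((12-1) mod 6) + 1 = 6; this is a WS (even) row.
Chart row 6 tiled across columns 1-14: P P P / P P P / P P P / P P
WS: work from column 14 back to column 1 (reverse the tiled row), swapping K<->P (O and / unchanged).
Row 12 as worked: K K / K K K / K K K / K K K
The 7th stitch worked is /.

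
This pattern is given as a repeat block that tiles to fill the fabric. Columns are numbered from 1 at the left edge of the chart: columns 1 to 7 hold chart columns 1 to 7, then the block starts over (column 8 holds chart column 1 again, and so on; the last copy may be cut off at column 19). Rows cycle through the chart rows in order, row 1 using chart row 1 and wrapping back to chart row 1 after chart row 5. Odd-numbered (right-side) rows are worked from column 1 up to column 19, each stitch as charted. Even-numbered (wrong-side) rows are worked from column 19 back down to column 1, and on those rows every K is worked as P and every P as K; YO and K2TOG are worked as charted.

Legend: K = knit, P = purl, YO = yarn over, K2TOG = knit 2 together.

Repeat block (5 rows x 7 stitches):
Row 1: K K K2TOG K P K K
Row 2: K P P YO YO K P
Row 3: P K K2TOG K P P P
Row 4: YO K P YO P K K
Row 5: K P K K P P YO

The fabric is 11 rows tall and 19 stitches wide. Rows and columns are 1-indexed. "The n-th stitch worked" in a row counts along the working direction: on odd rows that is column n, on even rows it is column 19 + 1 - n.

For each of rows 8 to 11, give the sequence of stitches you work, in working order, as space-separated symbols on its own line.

Row 8: chart row 3, WS - tiled (columns 1-19): P K K2TOG K P P P P K K2TOG K P P P P K K2TOG K P; work from column 19 back to 1 with K<->P swapped.
Row 9: chart row 4, RS - tile across columns 1-19 and work as-is.
Row 10: chart row 5, WS - tiled (columns 1-19): K P K K P P YO K P K K P P YO K P K K P; work from column 19 back to 1 with K<->P swapped.
Row 11: chart row 1, RS - tile across columns 1-19 and work as-is.

Rows as worked:
K P K2TOG P K K K K P K2TOG P K K K K P K2TOG P K
YO K P YO P K K YO K P YO P K K YO K P YO P
K P P K P YO K K P P K P YO K K P P K P
K K K2TOG K P K K K K K2TOG K P K K K K K2TOG K P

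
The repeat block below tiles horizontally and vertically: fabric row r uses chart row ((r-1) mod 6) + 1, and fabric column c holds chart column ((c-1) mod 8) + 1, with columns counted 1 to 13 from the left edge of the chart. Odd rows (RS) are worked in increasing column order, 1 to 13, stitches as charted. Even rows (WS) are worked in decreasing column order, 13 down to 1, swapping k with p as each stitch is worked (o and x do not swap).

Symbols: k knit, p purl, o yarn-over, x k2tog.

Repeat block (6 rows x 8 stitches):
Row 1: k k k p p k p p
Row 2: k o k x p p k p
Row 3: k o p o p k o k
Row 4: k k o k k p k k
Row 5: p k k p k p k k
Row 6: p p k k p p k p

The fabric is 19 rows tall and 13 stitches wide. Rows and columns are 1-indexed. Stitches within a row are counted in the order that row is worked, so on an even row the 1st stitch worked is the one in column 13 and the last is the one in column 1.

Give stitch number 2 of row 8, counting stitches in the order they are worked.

Row 8: (8-1) mod 6 = 1, so use chart row 2. Even row -> WS.
Chart row 2 tiled across columns 1-13: k o k x p p k p k o k x p
WS row: flip the tiled sequence (start at column 13) and apply k<->p; o and x stay.
Row 8 as worked: k x p o p k p k k x p o p
The 2nd stitch worked is x.

Result:
x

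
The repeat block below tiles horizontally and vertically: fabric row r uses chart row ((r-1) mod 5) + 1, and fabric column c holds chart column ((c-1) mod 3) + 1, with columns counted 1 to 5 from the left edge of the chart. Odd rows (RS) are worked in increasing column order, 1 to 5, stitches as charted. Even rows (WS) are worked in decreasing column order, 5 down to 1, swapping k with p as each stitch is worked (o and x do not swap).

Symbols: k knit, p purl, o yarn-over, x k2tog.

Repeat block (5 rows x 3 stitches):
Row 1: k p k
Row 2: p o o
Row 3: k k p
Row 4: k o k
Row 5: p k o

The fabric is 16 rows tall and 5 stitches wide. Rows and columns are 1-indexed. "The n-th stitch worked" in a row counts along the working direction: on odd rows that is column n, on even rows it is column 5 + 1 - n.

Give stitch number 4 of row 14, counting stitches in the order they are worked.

== STITCH ==
o

Derivation:
For row 14: chart row = ((14-1) mod 5) + 1 = 4; this is a WS (even) row.
Chart row 4 tiled across columns 1-5: k o k k o
WS: work from column 5 back to column 1 (reverse the tiled row), swapping k<->p (o and x unchanged).
Row 14 as worked: o p p o p
The 4th stitch worked is o.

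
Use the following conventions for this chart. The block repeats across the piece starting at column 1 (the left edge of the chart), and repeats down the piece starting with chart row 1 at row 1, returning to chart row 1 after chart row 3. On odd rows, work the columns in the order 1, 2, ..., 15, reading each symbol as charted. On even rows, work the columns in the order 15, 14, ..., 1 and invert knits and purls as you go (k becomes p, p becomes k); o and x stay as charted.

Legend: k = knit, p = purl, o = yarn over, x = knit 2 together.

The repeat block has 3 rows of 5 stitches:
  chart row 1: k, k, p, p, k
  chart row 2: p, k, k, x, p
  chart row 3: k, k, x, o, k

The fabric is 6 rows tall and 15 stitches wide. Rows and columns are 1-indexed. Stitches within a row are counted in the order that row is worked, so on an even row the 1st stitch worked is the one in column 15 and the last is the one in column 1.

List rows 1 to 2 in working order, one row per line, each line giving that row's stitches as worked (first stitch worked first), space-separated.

Row 1: chart row 1, RS - tile across columns 1-15 and work as-is.
Row 2: chart row 2, WS - tiled (columns 1-15): p k k x p p k k x p p k k x p; work from column 15 back to 1 with k<->p swapped.

Result:
k k p p k k k p p k k k p p k
k x p p k k x p p k k x p p k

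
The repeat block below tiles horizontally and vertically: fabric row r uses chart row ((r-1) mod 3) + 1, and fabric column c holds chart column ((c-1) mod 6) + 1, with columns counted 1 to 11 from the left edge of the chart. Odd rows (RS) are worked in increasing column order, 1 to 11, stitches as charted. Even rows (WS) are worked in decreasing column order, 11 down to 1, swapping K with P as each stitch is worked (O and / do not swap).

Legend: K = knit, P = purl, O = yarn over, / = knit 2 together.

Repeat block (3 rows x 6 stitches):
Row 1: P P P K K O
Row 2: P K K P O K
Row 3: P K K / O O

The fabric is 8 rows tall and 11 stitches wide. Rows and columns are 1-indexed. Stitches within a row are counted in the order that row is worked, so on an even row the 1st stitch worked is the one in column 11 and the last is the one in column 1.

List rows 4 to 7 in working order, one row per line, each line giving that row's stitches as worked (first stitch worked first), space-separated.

== ROWS AS WORKED ==
P P K K K O P P K K K
P K K P O K P K K P O
O / P P K O O / P P K
P P P K K O P P P K K

Derivation:
Row 4: chart row 1, WS - tiled (columns 1-11): P P P K K O P P P K K; work from column 11 back to 1 with K<->P swapped.
Row 5: chart row 2, RS - tile across columns 1-11 and work as-is.
Row 6: chart row 3, WS - tiled (columns 1-11): P K K / O O P K K / O; work from column 11 back to 1 with K<->P swapped.
Row 7: chart row 1, RS - tile across columns 1-11 and work as-is.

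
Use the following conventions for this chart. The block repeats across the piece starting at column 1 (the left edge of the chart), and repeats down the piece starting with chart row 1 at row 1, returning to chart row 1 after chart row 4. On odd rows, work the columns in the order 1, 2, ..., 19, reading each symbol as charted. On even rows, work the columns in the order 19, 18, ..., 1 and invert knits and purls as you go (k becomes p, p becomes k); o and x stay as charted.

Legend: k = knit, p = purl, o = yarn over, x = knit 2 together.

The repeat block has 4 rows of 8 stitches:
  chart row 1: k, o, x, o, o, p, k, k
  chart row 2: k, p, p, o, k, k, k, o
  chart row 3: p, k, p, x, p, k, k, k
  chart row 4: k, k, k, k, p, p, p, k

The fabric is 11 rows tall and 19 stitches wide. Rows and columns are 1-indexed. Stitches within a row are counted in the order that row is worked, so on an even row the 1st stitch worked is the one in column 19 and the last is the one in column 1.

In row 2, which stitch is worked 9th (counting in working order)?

For row 2: chart row = ((2-1) mod 4) + 1 = 2; this is a WS (even) row.
Chart row 2 tiled across columns 1-19: k p p o k k k o k p p o k k k o k p p
WS: work from column 19 back to column 1 (reverse the tiled row), swapping k<->p (o and x unchanged).
Row 2 as worked: k k p o p p p o k k p o p p p o k k p
The 9th stitch worked is k.

== STITCH ==
k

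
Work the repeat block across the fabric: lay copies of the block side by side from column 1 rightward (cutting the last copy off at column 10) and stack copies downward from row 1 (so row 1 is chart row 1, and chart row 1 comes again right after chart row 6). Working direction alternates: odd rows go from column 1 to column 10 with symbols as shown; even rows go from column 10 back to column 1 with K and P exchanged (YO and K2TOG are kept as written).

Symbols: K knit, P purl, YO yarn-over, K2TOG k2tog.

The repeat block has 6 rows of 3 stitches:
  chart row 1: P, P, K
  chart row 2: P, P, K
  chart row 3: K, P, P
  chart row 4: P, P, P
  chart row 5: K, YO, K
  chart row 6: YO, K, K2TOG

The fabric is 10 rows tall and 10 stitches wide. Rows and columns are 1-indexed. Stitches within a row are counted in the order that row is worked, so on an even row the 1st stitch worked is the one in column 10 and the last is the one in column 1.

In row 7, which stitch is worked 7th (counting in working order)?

Result:
P

Derivation:
For row 7: chart row = ((7-1) mod 6) + 1 = 1; this is a RS (odd) row.
Chart row 1 tiled across columns 1-10: P P K P P K P P K P
RS row: no reversal, no swap; stitch n worked = column n.
The 7th stitch worked is P.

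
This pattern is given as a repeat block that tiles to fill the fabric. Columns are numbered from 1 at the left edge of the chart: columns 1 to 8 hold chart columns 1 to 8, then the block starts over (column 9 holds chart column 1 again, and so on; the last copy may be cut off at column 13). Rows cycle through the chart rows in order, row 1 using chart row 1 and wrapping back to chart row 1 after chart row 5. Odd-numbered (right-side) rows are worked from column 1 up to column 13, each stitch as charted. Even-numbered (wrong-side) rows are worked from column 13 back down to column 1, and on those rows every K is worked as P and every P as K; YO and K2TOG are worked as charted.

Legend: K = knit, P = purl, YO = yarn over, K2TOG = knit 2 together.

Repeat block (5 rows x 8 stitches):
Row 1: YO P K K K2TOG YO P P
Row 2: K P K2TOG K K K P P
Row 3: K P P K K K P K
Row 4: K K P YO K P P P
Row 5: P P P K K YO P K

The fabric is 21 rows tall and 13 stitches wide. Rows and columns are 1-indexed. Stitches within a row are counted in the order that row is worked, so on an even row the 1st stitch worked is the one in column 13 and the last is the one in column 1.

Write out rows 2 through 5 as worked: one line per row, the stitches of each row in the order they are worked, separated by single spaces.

Row 2: chart row 2, WS - tiled (columns 1-13): K P K2TOG K K K P P K P K2TOG K K; work from column 13 back to 1 with K<->P swapped.
Row 3: chart row 3, RS - tile across columns 1-13 and work as-is.
Row 4: chart row 4, WS - tiled (columns 1-13): K K P YO K P P P K K P YO K; work from column 13 back to 1 with K<->P swapped.
Row 5: chart row 5, RS - tile across columns 1-13 and work as-is.

Result:
P P K2TOG K P K K P P P K2TOG K P
K P P K K K P K K P P K K
P YO K P P K K K P YO K P P
P P P K K YO P K P P P K K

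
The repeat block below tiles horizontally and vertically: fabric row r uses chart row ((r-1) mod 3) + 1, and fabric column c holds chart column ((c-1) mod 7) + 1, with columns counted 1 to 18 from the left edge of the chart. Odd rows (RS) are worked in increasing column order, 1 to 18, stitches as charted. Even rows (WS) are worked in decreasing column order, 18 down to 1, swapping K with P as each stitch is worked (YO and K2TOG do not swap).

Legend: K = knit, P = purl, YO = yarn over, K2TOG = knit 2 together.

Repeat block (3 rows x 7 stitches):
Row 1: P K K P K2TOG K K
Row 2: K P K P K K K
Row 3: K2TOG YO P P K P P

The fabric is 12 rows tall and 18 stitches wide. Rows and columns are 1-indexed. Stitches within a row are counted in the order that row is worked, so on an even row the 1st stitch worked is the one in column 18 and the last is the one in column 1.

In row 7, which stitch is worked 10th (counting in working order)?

== STITCH ==
K

Derivation:
Row 7: (7-1) mod 3 = 0, so use chart row 1. Odd row -> RS.
Chart row 1 tiled across columns 1-18: P K K P K2TOG K K P K K P K2TOG K K P K K P
Right side: take the tiled row as-is (worked left to right from column 1).
The 10th stitch worked is K.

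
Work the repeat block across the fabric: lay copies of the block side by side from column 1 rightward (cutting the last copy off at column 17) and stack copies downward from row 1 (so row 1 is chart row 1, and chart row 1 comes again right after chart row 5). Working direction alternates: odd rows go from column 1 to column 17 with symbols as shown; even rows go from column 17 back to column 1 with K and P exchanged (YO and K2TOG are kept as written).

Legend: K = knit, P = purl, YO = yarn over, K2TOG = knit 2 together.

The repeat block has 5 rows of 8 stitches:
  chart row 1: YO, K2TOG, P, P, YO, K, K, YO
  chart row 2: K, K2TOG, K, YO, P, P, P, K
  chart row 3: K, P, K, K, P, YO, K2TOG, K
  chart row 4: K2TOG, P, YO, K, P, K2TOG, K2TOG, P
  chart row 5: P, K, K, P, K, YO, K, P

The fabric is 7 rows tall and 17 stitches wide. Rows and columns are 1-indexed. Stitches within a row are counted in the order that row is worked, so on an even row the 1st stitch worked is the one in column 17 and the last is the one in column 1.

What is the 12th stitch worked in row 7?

For row 7: chart row = ((7-1) mod 5) + 1 = 2; this is a RS (odd) row.
Chart row 2 tiled across columns 1-17: K K2TOG K YO P P P K K K2TOG K YO P P P K K
Right side: take the tiled row as-is (worked left to right from column 1).
Stitch 12 in working order -> YO

== STITCH ==
YO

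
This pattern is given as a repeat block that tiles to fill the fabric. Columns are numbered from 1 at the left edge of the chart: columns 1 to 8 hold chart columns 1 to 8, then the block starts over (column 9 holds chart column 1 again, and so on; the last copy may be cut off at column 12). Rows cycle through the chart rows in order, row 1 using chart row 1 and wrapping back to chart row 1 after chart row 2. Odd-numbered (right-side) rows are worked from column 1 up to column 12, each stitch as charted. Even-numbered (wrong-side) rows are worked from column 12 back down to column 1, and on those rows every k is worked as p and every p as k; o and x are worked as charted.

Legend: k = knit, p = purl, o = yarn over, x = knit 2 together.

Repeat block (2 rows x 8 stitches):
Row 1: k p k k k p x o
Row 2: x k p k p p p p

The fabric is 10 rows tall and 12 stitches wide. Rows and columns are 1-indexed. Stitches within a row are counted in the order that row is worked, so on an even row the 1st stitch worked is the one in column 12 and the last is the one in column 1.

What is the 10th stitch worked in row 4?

Row 4: (4-1) mod 2 = 1, so use chart row 2. Even row -> WS.
Chart row 2 tiled across columns 1-12: x k p k p p p p x k p k
WS row: flip the tiled sequence (start at column 12) and apply k<->p; o and x stay.
Row 4 as worked: p k p x k k k k p k p x
Counting 10 along the worked row gives k.

== STITCH ==
k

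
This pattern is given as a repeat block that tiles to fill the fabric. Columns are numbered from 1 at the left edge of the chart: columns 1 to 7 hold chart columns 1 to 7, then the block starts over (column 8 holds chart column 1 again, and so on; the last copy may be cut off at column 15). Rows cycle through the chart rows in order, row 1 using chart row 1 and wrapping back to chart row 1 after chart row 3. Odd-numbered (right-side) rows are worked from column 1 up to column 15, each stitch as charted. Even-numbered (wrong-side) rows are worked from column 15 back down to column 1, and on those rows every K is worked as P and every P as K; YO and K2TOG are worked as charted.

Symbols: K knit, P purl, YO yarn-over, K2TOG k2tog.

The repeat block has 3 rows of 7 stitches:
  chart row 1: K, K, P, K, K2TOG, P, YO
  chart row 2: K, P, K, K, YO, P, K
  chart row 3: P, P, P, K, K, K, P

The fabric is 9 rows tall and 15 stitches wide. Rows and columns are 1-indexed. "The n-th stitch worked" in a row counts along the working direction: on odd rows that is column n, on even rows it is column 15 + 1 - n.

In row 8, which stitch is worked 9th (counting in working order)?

For row 8: chart row = ((8-1) mod 3) + 1 = 2; this is a WS (even) row.
Chart row 2 tiled across columns 1-15: K P K K YO P K K P K K YO P K K
WS: work from column 15 back to column 1 (reverse the tiled row), swapping K<->P (YO and K2TOG unchanged).
Row 8 as worked: P P K YO P P K P P K YO P P K P
Stitch 9 in working order -> P

== STITCH ==
P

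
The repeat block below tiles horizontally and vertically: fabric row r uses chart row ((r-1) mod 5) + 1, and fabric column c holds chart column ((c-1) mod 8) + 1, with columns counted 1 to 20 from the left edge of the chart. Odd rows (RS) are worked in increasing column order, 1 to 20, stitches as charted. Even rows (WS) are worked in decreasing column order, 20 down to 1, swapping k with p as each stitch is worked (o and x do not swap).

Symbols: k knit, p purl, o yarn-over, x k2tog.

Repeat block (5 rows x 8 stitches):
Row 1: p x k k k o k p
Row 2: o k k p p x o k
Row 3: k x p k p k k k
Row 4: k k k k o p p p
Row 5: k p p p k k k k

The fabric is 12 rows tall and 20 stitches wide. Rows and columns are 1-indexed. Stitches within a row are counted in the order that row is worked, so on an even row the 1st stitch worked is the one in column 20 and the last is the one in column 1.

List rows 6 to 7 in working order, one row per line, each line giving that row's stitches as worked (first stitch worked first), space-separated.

Row 6: chart row 1, WS - tiled (columns 1-20): p x k k k o k p p x k k k o k p p x k k; work from column 20 back to 1 with k<->p swapped.
Row 7: chart row 2, RS - tile across columns 1-20 and work as-is.

== ROWS AS WORKED ==
p p x k k p o p p p x k k p o p p p x k
o k k p p x o k o k k p p x o k o k k p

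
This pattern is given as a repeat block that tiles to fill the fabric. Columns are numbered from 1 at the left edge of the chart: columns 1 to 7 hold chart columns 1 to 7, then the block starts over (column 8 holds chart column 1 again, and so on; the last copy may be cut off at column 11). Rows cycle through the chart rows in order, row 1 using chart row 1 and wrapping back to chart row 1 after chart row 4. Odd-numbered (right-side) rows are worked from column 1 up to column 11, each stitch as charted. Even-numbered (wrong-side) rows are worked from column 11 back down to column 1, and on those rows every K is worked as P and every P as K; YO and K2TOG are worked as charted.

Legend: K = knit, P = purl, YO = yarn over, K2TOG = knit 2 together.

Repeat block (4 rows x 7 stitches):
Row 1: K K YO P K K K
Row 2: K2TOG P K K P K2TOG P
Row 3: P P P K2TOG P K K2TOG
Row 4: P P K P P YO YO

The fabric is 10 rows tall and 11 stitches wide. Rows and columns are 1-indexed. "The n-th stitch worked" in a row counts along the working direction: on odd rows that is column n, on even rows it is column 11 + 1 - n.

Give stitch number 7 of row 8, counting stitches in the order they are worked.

== STITCH ==
K

Derivation:
For row 8: chart row = ((8-1) mod 4) + 1 = 4; this is a WS (even) row.
Chart row 4 tiled across columns 1-11: P P K P P YO YO P P K P
Wrong side: read the tiled row from column 11 down to 1 and exchange K with P (leave YO, K2TOG).
Row 8 as worked: K P K K YO YO K K P K K
Stitch 7 in working order -> K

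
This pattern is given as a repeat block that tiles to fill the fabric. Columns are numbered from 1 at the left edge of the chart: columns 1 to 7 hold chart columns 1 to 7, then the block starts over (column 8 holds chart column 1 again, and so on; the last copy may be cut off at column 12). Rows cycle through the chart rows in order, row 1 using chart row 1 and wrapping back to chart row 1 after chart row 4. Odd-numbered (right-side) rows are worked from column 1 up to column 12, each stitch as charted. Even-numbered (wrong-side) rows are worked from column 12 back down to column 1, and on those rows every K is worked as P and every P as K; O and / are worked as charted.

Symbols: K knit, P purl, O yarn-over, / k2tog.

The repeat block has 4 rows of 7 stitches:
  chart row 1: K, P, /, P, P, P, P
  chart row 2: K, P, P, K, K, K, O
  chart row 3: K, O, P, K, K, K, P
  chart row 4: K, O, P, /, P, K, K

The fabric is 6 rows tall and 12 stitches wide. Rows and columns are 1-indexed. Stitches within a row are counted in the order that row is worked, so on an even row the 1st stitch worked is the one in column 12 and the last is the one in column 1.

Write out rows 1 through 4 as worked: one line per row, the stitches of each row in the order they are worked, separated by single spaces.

Result:
K P / P P P P K P / P P
P P K K P O P P P K K P
K O P K K K P K O P K K
K / K O P P P K / K O P

Derivation:
Row 1: chart row 1, RS - tile across columns 1-12 and work as-is.
Row 2: chart row 2, WS - tiled (columns 1-12): K P P K K K O K P P K K; work from column 12 back to 1 with K<->P swapped.
Row 3: chart row 3, RS - tile across columns 1-12 and work as-is.
Row 4: chart row 4, WS - tiled (columns 1-12): K O P / P K K K O P / P; work from column 12 back to 1 with K<->P swapped.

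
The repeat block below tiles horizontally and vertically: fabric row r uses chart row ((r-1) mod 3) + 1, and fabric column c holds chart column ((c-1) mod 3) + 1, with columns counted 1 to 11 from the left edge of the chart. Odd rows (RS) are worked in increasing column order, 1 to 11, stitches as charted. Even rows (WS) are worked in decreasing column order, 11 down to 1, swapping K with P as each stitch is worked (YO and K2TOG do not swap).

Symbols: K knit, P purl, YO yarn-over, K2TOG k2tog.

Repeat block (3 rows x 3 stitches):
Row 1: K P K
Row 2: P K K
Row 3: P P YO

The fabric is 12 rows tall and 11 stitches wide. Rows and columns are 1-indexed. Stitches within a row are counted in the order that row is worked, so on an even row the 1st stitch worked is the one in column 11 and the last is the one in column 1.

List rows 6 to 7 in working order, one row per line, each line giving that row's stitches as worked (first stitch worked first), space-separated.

Result:
K K YO K K YO K K YO K K
K P K K P K K P K K P

Derivation:
Row 6: chart row 3, WS - tiled (columns 1-11): P P YO P P YO P P YO P P; work from column 11 back to 1 with K<->P swapped.
Row 7: chart row 1, RS - tile across columns 1-11 and work as-is.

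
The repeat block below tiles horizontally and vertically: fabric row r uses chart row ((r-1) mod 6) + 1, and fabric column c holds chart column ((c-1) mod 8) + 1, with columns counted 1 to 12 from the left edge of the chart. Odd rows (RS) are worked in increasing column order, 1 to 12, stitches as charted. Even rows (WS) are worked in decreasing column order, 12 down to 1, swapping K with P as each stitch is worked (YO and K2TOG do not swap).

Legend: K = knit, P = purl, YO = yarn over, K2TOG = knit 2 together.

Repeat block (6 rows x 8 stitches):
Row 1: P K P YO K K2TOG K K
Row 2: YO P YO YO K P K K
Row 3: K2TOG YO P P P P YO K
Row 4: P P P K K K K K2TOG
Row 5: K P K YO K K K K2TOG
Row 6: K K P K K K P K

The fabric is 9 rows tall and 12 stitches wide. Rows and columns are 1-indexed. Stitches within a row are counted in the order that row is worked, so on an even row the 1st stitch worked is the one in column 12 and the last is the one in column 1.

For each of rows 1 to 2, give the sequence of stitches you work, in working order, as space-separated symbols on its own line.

Row 1: chart row 1, RS - tile across columns 1-12 and work as-is.
Row 2: chart row 2, WS - tiled (columns 1-12): YO P YO YO K P K K YO P YO YO; work from column 12 back to 1 with K<->P swapped.

Rows as worked:
P K P YO K K2TOG K K P K P YO
YO YO K YO P P K P YO YO K YO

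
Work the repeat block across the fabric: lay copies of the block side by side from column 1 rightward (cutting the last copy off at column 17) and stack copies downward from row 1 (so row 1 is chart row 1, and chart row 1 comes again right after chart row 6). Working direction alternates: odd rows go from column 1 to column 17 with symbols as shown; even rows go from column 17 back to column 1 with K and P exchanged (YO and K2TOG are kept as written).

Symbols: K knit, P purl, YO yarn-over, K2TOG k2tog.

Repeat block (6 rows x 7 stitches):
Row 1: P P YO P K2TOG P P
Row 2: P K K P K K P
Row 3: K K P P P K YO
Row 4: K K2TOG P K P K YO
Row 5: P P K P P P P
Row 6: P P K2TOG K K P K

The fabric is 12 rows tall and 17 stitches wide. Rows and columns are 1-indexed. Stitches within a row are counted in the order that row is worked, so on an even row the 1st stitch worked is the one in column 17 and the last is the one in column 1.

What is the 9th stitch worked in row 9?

Result:
K

Derivation:
Row 9: (9-1) mod 6 = 2, so use chart row 3. Odd row -> RS.
Chart row 3 tiled across columns 1-17: K K P P P K YO K K P P P K YO K K P
RS: work column 1 to column 17, symbols as charted — the tiled row is the row as worked.
Stitch 9 in working order -> K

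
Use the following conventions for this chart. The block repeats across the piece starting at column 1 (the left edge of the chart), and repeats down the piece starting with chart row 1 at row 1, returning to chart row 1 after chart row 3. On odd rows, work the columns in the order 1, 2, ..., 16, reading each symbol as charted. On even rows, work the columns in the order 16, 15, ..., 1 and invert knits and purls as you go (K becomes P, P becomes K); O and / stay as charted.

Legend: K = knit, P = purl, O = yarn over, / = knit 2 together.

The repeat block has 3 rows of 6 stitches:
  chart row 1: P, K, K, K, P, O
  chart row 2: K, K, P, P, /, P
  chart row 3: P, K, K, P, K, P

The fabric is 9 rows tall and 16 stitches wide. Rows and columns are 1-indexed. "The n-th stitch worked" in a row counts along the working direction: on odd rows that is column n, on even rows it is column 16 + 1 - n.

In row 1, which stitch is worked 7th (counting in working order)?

For row 1: chart row = ((1-1) mod 3) + 1 = 1; this is a RS (odd) row.
Chart row 1 tiled across columns 1-16: P K K K P O P K K K P O P K K K
RS row: no reversal, no swap; stitch n worked = column n.
Stitch 7 in working order -> P

== STITCH ==
P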